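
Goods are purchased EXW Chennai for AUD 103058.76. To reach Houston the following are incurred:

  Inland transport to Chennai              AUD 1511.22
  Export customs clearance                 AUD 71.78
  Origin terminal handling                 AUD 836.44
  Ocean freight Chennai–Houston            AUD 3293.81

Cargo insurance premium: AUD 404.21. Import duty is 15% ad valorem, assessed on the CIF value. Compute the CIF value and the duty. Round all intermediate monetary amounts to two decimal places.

CIF value: AUD 109176.22; import duty: AUD 16376.43

CIF = EXW price + pre-shipment costs + freight + insurance
CIF = 103058.76 + 1511.22 + 71.78 + 836.44 + 3293.81 + 404.21 = 109176.22
Import duty = 109176.22 × 15% = 16376.43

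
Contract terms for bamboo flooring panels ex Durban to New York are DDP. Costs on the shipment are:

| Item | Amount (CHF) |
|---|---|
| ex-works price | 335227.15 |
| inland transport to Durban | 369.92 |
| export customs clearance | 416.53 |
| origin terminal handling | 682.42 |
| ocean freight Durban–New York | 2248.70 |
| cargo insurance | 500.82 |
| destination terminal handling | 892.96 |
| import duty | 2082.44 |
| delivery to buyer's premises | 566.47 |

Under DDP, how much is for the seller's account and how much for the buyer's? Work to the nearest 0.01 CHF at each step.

DDP: the seller bears all costs including import duty.
Seller's account: goods 335227.15 + inland to port 369.92 + export clearance 416.53 + origin terminal 682.42 + freight 2248.70 + insurance 500.82 + destination terminal 892.96 + duty 2082.44 + delivery 566.47 = 342987.41
Buyer's account: 0.00

Seller: CHF 342987.41; buyer: CHF 0.00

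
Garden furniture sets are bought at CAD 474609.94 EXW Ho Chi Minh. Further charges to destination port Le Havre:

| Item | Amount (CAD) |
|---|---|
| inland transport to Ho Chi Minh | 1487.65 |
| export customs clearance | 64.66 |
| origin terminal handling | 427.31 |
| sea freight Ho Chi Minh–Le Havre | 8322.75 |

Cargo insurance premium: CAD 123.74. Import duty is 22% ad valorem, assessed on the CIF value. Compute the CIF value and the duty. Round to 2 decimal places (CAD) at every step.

CIF = EXW price + pre-shipment costs + freight + insurance
CIF = 474609.94 + 1487.65 + 64.66 + 427.31 + 8322.75 + 123.74 = 485036.05
Import duty = 485036.05 × 22% = 106707.93

CIF value: CAD 485036.05; import duty: CAD 106707.93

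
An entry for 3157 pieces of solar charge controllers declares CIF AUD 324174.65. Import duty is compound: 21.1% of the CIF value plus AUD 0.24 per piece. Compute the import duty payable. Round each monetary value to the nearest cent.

Import duty: AUD 69158.53

Ad valorem component: 324174.65 × 21.1% = 68400.85
Specific component: 3157 × 0.24 = 757.68
Import duty = 68400.85 + 757.68 = 69158.53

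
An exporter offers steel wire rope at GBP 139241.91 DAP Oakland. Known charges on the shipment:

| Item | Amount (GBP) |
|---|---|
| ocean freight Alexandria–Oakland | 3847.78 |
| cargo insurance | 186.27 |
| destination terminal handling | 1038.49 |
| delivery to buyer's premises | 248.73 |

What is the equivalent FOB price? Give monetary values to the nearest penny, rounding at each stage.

From DAP to FOB, the seller no longer bears: freight, insurance, destination terminal, delivery.
FOB price = 139241.91 − 3847.78 − 186.27 − 1038.49 − 248.73 = 133920.64

FOB price: GBP 133920.64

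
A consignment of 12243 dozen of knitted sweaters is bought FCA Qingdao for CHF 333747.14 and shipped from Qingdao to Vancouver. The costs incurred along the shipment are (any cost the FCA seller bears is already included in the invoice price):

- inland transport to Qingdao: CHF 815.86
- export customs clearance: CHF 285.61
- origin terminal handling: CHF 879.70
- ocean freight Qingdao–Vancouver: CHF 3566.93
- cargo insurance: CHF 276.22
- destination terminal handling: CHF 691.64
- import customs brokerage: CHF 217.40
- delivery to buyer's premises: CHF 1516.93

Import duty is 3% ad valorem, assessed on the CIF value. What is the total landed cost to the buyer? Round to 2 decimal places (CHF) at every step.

FCA: the seller delivers export-cleared goods to the carrier; the buyer bears costs from that point.
Already in the invoice (seller's account under FCA): inland to port, export clearance — exclude.
CIF value = FCA price + origin terminal + freight + insurance = 333747.14 + 879.70 + 3566.93 + 276.22 = 338469.99
Import duty = 338469.99 × 3% = 10154.10
Buyer bears: origin terminal 879.70 + freight 3566.93 + insurance 276.22 + destination terminal 691.64 + brokerage 217.40 + delivery 1516.93 + duty 10154.10 = 17302.92
Landed cost = invoice 333747.14 + 17302.92 = 351050.06

Total landed cost: CHF 351050.06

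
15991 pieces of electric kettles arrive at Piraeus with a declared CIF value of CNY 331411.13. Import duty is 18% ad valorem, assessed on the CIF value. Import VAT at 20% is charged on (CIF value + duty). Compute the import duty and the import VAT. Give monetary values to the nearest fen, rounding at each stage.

Import duty = 331411.13 × 18% = 59654.00
VAT base = CIF + duty = 331411.13 + 59654.00 = 391065.13
Import VAT = 391065.13 × 20% = 78213.03

Import duty: CNY 59654.00; import VAT: CNY 78213.03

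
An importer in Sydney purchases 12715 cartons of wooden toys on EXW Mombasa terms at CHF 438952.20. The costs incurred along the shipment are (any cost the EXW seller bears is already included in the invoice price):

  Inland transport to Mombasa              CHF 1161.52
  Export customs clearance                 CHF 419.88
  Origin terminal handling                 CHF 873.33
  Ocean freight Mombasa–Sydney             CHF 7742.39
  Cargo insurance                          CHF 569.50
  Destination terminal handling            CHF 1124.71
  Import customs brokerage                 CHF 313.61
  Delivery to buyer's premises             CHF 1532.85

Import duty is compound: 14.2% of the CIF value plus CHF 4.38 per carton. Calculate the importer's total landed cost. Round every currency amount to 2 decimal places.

EXW: the seller makes goods available at their premises; the buyer bears all onward costs.
CIF value = EXW price + inland to port + export clearance + origin terminal + freight + insurance = 438952.20 + 1161.52 + 419.88 + 873.33 + 7742.39 + 569.50 = 449718.82
Ad valorem component: 449718.82 × 14.2% = 63860.07
Specific component: 12715 × 4.38 = 55691.70
Import duty = 63860.07 + 55691.70 = 119551.77
Buyer bears: inland to port 1161.52 + export clearance 419.88 + origin terminal 873.33 + freight 7742.39 + insurance 569.50 + destination terminal 1124.71 + brokerage 313.61 + delivery 1532.85 + duty 119551.77 = 133289.56
Landed cost = invoice 438952.20 + 133289.56 = 572241.76

Total landed cost: CHF 572241.76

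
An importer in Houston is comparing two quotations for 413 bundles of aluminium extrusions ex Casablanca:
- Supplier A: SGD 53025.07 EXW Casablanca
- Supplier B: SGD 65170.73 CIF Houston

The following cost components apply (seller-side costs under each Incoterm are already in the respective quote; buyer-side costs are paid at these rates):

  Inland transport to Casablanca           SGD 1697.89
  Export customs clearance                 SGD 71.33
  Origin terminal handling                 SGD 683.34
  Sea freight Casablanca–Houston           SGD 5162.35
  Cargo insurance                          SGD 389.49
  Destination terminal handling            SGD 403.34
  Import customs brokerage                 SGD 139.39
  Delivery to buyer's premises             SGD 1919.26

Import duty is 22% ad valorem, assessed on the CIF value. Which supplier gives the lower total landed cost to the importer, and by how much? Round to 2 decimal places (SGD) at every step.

Supplier A (EXW):
CIF value = EXW price + inland to port + export clearance + origin terminal + freight + insurance = 53025.07 + 1697.89 + 71.33 + 683.34 + 5162.35 + 389.49 = 61029.47
Import duty = 61029.47 × 22% = 13426.48
Buyer bears (A): 1697.89 + 71.33 + 683.34 + 5162.35 + 389.49 + 403.34 + 139.39 + 1919.26 = 10466.39
Landed cost (A) = invoice 53025.07 + 10466.39 + duty 13426.48 = 76917.94
Supplier B (CIF):
The CIF price already equals the CIF value: 65170.73
Import duty = 65170.73 × 22% = 14337.56
Buyer bears (B): 403.34 + 139.39 + 1919.26 = 2461.99
Landed cost (B) = invoice 65170.73 + 2461.99 + duty 14337.56 = 81970.28
Difference = |76917.94 − 81970.28| = 5052.34

Supplier A is cheaper by SGD 5052.34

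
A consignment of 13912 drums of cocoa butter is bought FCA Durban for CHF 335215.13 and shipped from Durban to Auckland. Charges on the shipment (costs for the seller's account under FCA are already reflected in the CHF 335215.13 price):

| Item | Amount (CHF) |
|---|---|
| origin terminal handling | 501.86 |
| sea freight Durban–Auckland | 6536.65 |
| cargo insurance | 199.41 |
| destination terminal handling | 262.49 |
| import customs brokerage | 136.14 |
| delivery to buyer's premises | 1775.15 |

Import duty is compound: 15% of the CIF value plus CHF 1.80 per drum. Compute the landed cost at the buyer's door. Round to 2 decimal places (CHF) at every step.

FCA: the seller delivers export-cleared goods to the carrier; the buyer bears costs from that point.
CIF value = FCA price + origin terminal + freight + insurance = 335215.13 + 501.86 + 6536.65 + 199.41 = 342453.05
Ad valorem component: 342453.05 × 15% = 51367.96
Specific component: 13912 × 1.80 = 25041.60
Import duty = 51367.96 + 25041.60 = 76409.56
Buyer bears: origin terminal 501.86 + freight 6536.65 + insurance 199.41 + destination terminal 262.49 + brokerage 136.14 + delivery 1775.15 + duty 76409.56 = 85821.26
Landed cost = invoice 335215.13 + 85821.26 = 421036.39

Total landed cost: CHF 421036.39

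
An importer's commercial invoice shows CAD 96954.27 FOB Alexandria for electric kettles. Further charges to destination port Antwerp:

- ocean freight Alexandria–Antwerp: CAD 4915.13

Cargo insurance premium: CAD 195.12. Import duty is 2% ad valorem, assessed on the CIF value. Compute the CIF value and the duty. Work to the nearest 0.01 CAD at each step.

CIF = FOB price + freight + insurance
CIF = 96954.27 + 4915.13 + 195.12 = 102064.52
Import duty = 102064.52 × 2% = 2041.29

CIF value: CAD 102064.52; import duty: CAD 2041.29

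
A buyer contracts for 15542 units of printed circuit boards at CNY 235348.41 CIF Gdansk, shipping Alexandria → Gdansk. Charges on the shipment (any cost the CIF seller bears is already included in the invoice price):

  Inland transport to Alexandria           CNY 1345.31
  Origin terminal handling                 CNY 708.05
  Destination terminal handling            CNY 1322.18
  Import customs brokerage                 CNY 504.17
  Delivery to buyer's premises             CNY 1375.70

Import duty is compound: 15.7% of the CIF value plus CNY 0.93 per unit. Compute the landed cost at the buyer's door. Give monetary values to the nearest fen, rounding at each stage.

CIF: the seller pays costs through ocean freight and marine insurance to the destination port.
Already in the invoice (seller's account under CIF): inland to port, origin terminal — exclude.
The CIF price already equals the CIF value: 235348.41
Ad valorem component: 235348.41 × 15.7% = 36949.70
Specific component: 15542 × 0.93 = 14454.06
Import duty = 36949.70 + 14454.06 = 51403.76
Buyer bears: destination terminal 1322.18 + brokerage 504.17 + delivery 1375.70 + duty 51403.76 = 54605.81
Landed cost = invoice 235348.41 + 54605.81 = 289954.22

Total landed cost: CNY 289954.22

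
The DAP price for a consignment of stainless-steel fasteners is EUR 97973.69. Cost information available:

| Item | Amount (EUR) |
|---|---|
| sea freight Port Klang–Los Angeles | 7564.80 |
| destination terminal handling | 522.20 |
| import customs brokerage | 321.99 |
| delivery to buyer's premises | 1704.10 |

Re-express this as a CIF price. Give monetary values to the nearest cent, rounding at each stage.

CIF price: EUR 95747.39

Not relevant to the conversion: freight — on the seller under both DAP and CIF; already in the DAP price and stays in the CIF price. brokerage — on the buyer under both terms; not part of either seller's price.
From DAP to CIF, the seller no longer bears: destination terminal, delivery.
CIF price = 97973.69 − 522.20 − 1704.10 = 95747.39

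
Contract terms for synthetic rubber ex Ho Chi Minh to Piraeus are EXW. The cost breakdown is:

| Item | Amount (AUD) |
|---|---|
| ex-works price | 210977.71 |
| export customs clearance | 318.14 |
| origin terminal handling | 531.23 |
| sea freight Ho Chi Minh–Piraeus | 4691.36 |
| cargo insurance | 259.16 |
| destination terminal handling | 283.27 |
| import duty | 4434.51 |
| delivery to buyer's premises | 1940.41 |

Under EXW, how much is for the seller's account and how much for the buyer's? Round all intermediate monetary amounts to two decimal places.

Seller: AUD 210977.71; buyer: AUD 12458.08

EXW: the seller makes goods available at their premises; the buyer bears all onward costs.
Seller's account: goods 210977.71 = 210977.71
Buyer's account: export clearance 318.14 + origin terminal 531.23 + freight 4691.36 + insurance 259.16 + destination terminal 283.27 + duty 4434.51 + delivery 1940.41 = 12458.08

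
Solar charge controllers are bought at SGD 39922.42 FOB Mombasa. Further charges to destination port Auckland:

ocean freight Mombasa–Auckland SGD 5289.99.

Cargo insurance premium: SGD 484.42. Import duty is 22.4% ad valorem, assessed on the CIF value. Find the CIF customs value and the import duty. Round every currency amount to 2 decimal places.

CIF = FOB price + freight + insurance
CIF = 39922.42 + 5289.99 + 484.42 = 45696.83
Import duty = 45696.83 × 22.4% = 10236.09

CIF value: SGD 45696.83; import duty: SGD 10236.09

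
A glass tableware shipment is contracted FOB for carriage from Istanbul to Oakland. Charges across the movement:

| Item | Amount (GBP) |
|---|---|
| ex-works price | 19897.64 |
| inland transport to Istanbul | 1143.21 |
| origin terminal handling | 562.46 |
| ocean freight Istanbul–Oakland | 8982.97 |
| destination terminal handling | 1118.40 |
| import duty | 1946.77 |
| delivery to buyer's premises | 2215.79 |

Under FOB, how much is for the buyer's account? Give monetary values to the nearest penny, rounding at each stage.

Buyer's account: GBP 14263.93

FOB: the seller bears costs until goods are on board at the origin port; the buyer bears freight, insurance and all costs thereafter.
Seller's account: goods 19897.64 + inland to port 1143.21 + origin terminal 562.46 = 21603.31
Buyer's account: freight 8982.97 + destination terminal 1118.40 + duty 1946.77 + delivery 2215.79 = 14263.93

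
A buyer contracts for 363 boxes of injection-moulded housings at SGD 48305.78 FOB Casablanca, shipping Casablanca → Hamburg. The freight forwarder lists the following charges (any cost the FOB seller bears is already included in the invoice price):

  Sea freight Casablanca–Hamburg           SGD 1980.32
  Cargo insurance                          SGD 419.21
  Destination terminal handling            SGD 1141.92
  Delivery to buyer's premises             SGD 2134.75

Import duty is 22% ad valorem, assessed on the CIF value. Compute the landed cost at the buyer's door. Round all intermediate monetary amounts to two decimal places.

FOB: the seller bears costs until goods are on board at the origin port; the buyer bears freight, insurance and all costs thereafter.
CIF value = FOB price + freight + insurance = 48305.78 + 1980.32 + 419.21 = 50705.31
Import duty = 50705.31 × 22% = 11155.17
Buyer bears: freight 1980.32 + insurance 419.21 + destination terminal 1141.92 + delivery 2134.75 + duty 11155.17 = 16831.37
Landed cost = invoice 48305.78 + 16831.37 = 65137.15

Total landed cost: SGD 65137.15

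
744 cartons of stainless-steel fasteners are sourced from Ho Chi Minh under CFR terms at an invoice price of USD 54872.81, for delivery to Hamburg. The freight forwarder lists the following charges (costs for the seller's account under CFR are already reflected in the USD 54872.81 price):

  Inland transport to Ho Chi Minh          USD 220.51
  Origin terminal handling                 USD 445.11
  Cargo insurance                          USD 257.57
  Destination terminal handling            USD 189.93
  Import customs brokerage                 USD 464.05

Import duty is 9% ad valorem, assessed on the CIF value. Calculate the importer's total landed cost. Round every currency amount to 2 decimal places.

Total landed cost: USD 60746.09

CFR: the seller pays costs through ocean freight to the destination port, but not insurance.
Already in the invoice (seller's account under CFR): inland to port, origin terminal — exclude.
CIF value = CFR price + insurance = 54872.81 + 257.57 = 55130.38
Import duty = 55130.38 × 9% = 4961.73
Buyer bears: insurance 257.57 + destination terminal 189.93 + brokerage 464.05 + duty 4961.73 = 5873.28
Landed cost = invoice 54872.81 + 5873.28 = 60746.09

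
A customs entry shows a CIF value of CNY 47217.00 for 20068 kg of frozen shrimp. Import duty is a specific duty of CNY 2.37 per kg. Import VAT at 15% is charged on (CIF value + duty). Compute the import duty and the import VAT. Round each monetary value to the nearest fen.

Import duty: CNY 47561.16; import VAT: CNY 14216.72

Import duty = 20068 × 2.37 = 47561.16
VAT base = CIF + duty = 47217.00 + 47561.16 = 94778.16
Import VAT = 94778.16 × 15% = 14216.72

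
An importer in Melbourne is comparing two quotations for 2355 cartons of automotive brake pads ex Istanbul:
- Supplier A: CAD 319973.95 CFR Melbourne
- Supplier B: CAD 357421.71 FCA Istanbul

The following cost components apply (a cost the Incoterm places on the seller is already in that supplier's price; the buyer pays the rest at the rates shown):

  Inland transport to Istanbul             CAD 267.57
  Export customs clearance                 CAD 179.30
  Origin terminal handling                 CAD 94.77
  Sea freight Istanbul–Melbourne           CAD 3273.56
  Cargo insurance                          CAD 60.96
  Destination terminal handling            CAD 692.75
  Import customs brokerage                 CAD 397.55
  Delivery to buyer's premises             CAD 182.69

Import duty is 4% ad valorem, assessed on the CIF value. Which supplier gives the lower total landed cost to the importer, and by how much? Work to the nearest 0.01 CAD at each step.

Supplier A (CFR):
CIF value = CFR price + insurance = 319973.95 + 60.96 = 320034.91
Import duty = 320034.91 × 4% = 12801.40
Buyer bears (A): 60.96 + 692.75 + 397.55 + 182.69 = 1333.95
Landed cost (A) = invoice 319973.95 + 1333.95 + duty 12801.40 = 334109.30
Supplier B (FCA):
CIF value = FCA price + origin terminal + freight + insurance = 357421.71 + 94.77 + 3273.56 + 60.96 = 360851.00
Import duty = 360851.00 × 4% = 14434.04
Buyer bears (B): 94.77 + 3273.56 + 60.96 + 692.75 + 397.55 + 182.69 = 4702.28
Landed cost (B) = invoice 357421.71 + 4702.28 + duty 14434.04 = 376558.03
Difference = |334109.30 − 376558.03| = 42448.73

Supplier A is cheaper by CAD 42448.73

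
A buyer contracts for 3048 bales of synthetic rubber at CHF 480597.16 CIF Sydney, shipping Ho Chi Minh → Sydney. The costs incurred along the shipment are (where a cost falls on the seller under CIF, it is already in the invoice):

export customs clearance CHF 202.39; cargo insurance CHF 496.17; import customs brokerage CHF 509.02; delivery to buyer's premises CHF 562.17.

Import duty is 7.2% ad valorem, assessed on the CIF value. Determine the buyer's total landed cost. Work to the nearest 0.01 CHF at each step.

CIF: the seller pays costs through ocean freight and marine insurance to the destination port.
Already in the invoice (seller's account under CIF): export clearance, insurance — exclude.
The CIF price already equals the CIF value: 480597.16
Import duty = 480597.16 × 7.2% = 34603.00
Buyer bears: brokerage 509.02 + delivery 562.17 + duty 34603.00 = 35674.19
Landed cost = invoice 480597.16 + 35674.19 = 516271.35

Total landed cost: CHF 516271.35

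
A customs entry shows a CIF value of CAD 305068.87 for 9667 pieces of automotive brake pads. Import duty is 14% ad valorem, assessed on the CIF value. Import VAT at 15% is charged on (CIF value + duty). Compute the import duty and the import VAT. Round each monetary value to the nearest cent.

Import duty = 305068.87 × 14% = 42709.64
VAT base = CIF + duty = 305068.87 + 42709.64 = 347778.51
Import VAT = 347778.51 × 15% = 52166.78

Import duty: CAD 42709.64; import VAT: CAD 52166.78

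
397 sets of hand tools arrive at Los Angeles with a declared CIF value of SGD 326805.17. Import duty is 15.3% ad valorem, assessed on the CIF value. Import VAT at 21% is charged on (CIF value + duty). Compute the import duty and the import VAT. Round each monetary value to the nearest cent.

Import duty: SGD 50001.19; import VAT: SGD 79129.34

Import duty = 326805.17 × 15.3% = 50001.19
VAT base = CIF + duty = 326805.17 + 50001.19 = 376806.36
Import VAT = 376806.36 × 21% = 79129.34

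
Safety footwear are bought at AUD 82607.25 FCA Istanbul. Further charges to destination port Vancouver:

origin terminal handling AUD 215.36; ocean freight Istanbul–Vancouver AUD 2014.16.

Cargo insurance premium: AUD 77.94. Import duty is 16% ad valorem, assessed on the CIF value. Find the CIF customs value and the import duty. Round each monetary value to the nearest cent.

CIF value: AUD 84914.71; import duty: AUD 13586.35

CIF = FCA price + pre-shipment costs + freight + insurance
CIF = 82607.25 + 215.36 + 2014.16 + 77.94 = 84914.71
Import duty = 84914.71 × 16% = 13586.35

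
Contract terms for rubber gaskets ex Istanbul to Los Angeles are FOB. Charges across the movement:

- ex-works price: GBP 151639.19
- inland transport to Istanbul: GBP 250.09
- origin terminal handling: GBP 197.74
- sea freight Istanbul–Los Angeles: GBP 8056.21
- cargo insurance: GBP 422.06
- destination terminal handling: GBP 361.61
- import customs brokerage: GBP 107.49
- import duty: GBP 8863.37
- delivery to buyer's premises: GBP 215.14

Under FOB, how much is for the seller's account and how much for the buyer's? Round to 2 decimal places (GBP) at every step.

Seller: GBP 152087.02; buyer: GBP 18025.88

FOB: the seller bears costs until goods are on board at the origin port; the buyer bears freight, insurance and all costs thereafter.
Seller's account: goods 151639.19 + inland to port 250.09 + origin terminal 197.74 = 152087.02
Buyer's account: freight 8056.21 + insurance 422.06 + destination terminal 361.61 + brokerage 107.49 + duty 8863.37 + delivery 215.14 = 18025.88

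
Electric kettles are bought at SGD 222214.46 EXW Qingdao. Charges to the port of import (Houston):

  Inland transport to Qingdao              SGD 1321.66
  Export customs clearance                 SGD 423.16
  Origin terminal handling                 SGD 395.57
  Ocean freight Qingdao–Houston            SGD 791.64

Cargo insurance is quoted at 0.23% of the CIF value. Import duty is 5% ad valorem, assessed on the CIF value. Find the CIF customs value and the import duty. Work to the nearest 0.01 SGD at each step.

CIF value: SGD 225665.52; import duty: SGD 11283.28

Let C be the CIF value. C = EXW price + pre-shipment costs + freight + 0.23% × C
C − 0.23% × C = 222214.46 + 1321.66 + 423.16 + 395.57 + 791.64
0.9977 × C = 225146.49
C = 225146.49 / 0.9977 = 225665.52
Insurance premium = 0.23% × 225665.52 = 519.03
Import duty = 225665.52 × 5% = 11283.28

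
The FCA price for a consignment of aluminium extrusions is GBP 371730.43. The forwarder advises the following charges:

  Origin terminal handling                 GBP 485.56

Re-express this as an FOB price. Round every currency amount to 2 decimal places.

FOB price: GBP 372215.99

From FCA to FOB, the seller additionally bears: origin terminal.
FOB price = 371730.43 + 485.56 = 372215.99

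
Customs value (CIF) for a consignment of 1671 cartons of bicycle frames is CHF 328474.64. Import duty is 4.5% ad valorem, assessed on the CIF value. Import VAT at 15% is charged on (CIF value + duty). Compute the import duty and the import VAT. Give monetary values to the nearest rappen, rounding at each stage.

Import duty: CHF 14781.36; import VAT: CHF 51488.40

Import duty = 328474.64 × 4.5% = 14781.36
VAT base = CIF + duty = 328474.64 + 14781.36 = 343256.00
Import VAT = 343256.00 × 15% = 51488.40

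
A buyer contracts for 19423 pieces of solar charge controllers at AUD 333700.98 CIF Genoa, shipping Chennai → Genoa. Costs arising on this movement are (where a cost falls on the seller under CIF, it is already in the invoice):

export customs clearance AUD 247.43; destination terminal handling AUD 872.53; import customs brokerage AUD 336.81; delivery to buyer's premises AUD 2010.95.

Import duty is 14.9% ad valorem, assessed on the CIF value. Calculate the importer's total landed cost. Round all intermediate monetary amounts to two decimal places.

CIF: the seller pays costs through ocean freight and marine insurance to the destination port.
Already in the invoice (seller's account under CIF): export clearance — exclude.
The CIF price already equals the CIF value: 333700.98
Import duty = 333700.98 × 14.9% = 49721.45
Buyer bears: destination terminal 872.53 + brokerage 336.81 + delivery 2010.95 + duty 49721.45 = 52941.74
Landed cost = invoice 333700.98 + 52941.74 = 386642.72

Total landed cost: AUD 386642.72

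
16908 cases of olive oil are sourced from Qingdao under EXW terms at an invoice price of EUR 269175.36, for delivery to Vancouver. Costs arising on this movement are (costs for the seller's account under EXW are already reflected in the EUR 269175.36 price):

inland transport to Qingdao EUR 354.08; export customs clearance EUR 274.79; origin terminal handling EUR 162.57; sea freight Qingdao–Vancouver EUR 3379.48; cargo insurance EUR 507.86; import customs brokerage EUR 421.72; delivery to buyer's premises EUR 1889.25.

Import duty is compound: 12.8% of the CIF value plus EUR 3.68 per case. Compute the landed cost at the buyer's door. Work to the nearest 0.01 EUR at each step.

EXW: the seller makes goods available at their premises; the buyer bears all onward costs.
CIF value = EXW price + inland to port + export clearance + origin terminal + freight + insurance = 269175.36 + 354.08 + 274.79 + 162.57 + 3379.48 + 507.86 = 273854.14
Ad valorem component: 273854.14 × 12.8% = 35053.33
Specific component: 16908 × 3.68 = 62221.44
Import duty = 35053.33 + 62221.44 = 97274.77
Buyer bears: inland to port 354.08 + export clearance 274.79 + origin terminal 162.57 + freight 3379.48 + insurance 507.86 + brokerage 421.72 + delivery 1889.25 + duty 97274.77 = 104264.52
Landed cost = invoice 269175.36 + 104264.52 = 373439.88

Total landed cost: EUR 373439.88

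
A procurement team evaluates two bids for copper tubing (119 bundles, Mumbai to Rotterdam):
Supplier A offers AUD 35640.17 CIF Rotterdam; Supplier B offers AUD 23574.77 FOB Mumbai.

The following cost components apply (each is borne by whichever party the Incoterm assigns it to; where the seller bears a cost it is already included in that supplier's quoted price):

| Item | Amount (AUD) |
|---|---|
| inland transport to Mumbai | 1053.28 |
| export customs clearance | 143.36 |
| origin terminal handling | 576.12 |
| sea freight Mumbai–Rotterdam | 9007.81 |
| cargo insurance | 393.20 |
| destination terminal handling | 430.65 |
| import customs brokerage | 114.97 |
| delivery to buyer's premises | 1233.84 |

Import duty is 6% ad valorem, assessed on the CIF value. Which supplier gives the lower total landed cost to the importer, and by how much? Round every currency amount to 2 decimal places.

Supplier B is cheaper by AUD 2824.25

Supplier A (CIF):
The CIF price already equals the CIF value: 35640.17
Import duty = 35640.17 × 6% = 2138.41
Buyer bears (A): 430.65 + 114.97 + 1233.84 = 1779.46
Landed cost (A) = invoice 35640.17 + 1779.46 + duty 2138.41 = 39558.04
Supplier B (FOB):
CIF value = FOB price + freight + insurance = 23574.77 + 9007.81 + 393.20 = 32975.78
Import duty = 32975.78 × 6% = 1978.55
Buyer bears (B): 9007.81 + 393.20 + 430.65 + 114.97 + 1233.84 = 11180.47
Landed cost (B) = invoice 23574.77 + 11180.47 + duty 1978.55 = 36733.79
Difference = |39558.04 − 36733.79| = 2824.25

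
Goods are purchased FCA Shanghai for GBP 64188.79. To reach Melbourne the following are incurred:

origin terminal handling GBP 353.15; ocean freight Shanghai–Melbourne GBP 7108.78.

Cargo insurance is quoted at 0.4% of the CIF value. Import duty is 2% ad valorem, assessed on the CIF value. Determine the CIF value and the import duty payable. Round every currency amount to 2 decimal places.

CIF value: GBP 71938.47; import duty: GBP 1438.77

Let C be the CIF value. C = FCA price + pre-shipment costs + freight + 0.4% × C
C − 0.4% × C = 64188.79 + 353.15 + 7108.78
0.996 × C = 71650.72
C = 71650.72 / 0.996 = 71938.47
Insurance premium = 0.4% × 71938.47 = 287.75
Import duty = 71938.47 × 2% = 1438.77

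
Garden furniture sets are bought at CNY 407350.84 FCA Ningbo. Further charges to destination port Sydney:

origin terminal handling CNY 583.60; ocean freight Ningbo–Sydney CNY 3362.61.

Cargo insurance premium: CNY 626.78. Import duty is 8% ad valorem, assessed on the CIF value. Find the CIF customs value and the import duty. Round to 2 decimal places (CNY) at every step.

CIF = FCA price + pre-shipment costs + freight + insurance
CIF = 407350.84 + 583.60 + 3362.61 + 626.78 = 411923.83
Import duty = 411923.83 × 8% = 32953.91

CIF value: CNY 411923.83; import duty: CNY 32953.91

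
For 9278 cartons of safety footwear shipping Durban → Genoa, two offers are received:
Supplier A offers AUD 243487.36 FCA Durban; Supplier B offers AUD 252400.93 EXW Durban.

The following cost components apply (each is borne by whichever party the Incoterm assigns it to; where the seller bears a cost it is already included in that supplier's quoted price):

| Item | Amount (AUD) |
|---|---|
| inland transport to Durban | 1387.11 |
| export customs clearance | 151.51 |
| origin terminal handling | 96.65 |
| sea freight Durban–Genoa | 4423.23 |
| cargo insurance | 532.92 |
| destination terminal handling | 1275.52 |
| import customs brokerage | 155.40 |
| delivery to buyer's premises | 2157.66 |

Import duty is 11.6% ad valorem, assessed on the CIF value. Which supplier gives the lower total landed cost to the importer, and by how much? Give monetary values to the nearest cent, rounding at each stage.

Supplier A (FCA):
CIF value = FCA price + origin terminal + freight + insurance = 243487.36 + 96.65 + 4423.23 + 532.92 = 248540.16
Import duty = 248540.16 × 11.6% = 28830.66
Buyer bears (A): 96.65 + 4423.23 + 532.92 + 1275.52 + 155.40 + 2157.66 = 8641.38
Landed cost (A) = invoice 243487.36 + 8641.38 + duty 28830.66 = 280959.40
Supplier B (EXW):
CIF value = EXW price + inland to port + export clearance + origin terminal + freight + insurance = 252400.93 + 1387.11 + 151.51 + 96.65 + 4423.23 + 532.92 = 258992.35
Import duty = 258992.35 × 11.6% = 30043.11
Buyer bears (B): 1387.11 + 151.51 + 96.65 + 4423.23 + 532.92 + 1275.52 + 155.40 + 2157.66 = 10180.00
Landed cost (B) = invoice 252400.93 + 10180.00 + duty 30043.11 = 292624.04
Difference = |280959.40 − 292624.04| = 11664.64

Supplier A is cheaper by AUD 11664.64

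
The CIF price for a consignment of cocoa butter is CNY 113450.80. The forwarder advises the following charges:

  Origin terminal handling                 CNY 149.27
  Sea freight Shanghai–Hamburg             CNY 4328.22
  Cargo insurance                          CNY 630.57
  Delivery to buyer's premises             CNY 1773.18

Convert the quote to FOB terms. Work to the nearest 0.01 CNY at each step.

Not relevant to the conversion: origin terminal — on the seller under both CIF and FOB; already in the CIF price and stays in the FOB price. delivery — on the buyer under both terms; not part of either seller's price.
From CIF to FOB, the seller no longer bears: freight, insurance.
FOB price = 113450.80 − 4328.22 − 630.57 = 108492.01

FOB price: CNY 108492.01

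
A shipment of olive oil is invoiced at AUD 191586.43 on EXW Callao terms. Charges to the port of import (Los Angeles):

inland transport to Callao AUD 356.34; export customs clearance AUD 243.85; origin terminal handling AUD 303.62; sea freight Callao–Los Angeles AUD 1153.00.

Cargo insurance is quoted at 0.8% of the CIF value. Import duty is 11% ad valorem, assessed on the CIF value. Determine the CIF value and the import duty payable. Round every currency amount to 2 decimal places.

CIF value: AUD 195204.88; import duty: AUD 21472.54

Let C be the CIF value. C = EXW price + pre-shipment costs + freight + 0.8% × C
C − 0.8% × C = 191586.43 + 356.34 + 243.85 + 303.62 + 1153.00
0.992 × C = 193643.24
C = 193643.24 / 0.992 = 195204.88
Insurance premium = 0.8% × 195204.88 = 1561.64
Import duty = 195204.88 × 11% = 21472.54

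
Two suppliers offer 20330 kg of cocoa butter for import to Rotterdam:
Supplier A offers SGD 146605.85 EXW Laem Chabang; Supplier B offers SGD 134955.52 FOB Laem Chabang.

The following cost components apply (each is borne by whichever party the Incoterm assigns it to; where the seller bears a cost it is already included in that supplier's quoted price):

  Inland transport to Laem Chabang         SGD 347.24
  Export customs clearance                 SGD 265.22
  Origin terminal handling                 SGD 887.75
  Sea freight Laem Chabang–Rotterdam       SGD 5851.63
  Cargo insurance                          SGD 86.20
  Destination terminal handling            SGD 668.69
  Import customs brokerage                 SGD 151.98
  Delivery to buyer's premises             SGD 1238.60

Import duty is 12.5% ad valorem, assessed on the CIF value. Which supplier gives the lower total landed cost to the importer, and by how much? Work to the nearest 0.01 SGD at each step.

Supplier A (EXW):
CIF value = EXW price + inland to port + export clearance + origin terminal + freight + insurance = 146605.85 + 347.24 + 265.22 + 887.75 + 5851.63 + 86.20 = 154043.89
Import duty = 154043.89 × 12.5% = 19255.49
Buyer bears (A): 347.24 + 265.22 + 887.75 + 5851.63 + 86.20 + 668.69 + 151.98 + 1238.60 = 9497.31
Landed cost (A) = invoice 146605.85 + 9497.31 + duty 19255.49 = 175358.65
Supplier B (FOB):
CIF value = FOB price + freight + insurance = 134955.52 + 5851.63 + 86.20 = 140893.35
Import duty = 140893.35 × 12.5% = 17611.67
Buyer bears (B): 5851.63 + 86.20 + 668.69 + 151.98 + 1238.60 = 7997.10
Landed cost (B) = invoice 134955.52 + 7997.10 + duty 17611.67 = 160564.29
Difference = |175358.65 − 160564.29| = 14794.36

Supplier B is cheaper by SGD 14794.36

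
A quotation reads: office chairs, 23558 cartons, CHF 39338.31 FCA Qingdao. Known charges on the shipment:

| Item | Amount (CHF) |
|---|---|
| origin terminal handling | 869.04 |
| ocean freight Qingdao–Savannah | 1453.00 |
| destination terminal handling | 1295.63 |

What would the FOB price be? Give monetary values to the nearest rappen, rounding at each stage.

Not relevant to the conversion: destination terminal, freight — on the buyer under both terms; not part of either seller's price.
From FCA to FOB, the seller additionally bears: origin terminal.
FOB price = 39338.31 + 869.04 = 40207.35

FOB price: CHF 40207.35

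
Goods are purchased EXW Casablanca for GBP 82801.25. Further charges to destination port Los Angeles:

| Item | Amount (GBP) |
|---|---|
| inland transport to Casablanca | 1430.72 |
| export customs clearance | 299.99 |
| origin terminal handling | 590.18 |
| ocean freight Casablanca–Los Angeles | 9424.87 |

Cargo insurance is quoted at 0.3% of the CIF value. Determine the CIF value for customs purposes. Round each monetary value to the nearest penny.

CIF value: GBP 94831.50

Let C be the CIF value. C = EXW price + pre-shipment costs + freight + 0.3% × C
C − 0.3% × C = 82801.25 + 1430.72 + 299.99 + 590.18 + 9424.87
0.997 × C = 94547.01
C = 94547.01 / 0.997 = 94831.50
Insurance premium = 0.3% × 94831.50 = 284.49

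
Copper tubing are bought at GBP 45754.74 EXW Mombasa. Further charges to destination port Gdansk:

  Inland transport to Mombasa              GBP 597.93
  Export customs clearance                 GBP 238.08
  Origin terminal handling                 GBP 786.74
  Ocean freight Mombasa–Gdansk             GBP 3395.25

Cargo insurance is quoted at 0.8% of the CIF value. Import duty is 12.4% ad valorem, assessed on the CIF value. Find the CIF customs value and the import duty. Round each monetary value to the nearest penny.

CIF value: GBP 51182.20; import duty: GBP 6346.59

Let C be the CIF value. C = EXW price + pre-shipment costs + freight + 0.8% × C
C − 0.8% × C = 45754.74 + 597.93 + 238.08 + 786.74 + 3395.25
0.992 × C = 50772.74
C = 50772.74 / 0.992 = 51182.20
Insurance premium = 0.8% × 51182.20 = 409.46
Import duty = 51182.20 × 12.4% = 6346.59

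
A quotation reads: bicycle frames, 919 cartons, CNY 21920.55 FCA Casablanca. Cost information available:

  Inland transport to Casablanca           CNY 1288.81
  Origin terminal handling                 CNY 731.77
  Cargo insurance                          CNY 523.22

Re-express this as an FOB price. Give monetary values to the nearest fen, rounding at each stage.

FOB price: CNY 22652.32

Not relevant to the conversion: inland to port — on the seller under both FCA and FOB; already in the FCA price and stays in the FOB price. insurance — on the buyer under both terms; not part of either seller's price.
From FCA to FOB, the seller additionally bears: origin terminal.
FOB price = 21920.55 + 731.77 = 22652.32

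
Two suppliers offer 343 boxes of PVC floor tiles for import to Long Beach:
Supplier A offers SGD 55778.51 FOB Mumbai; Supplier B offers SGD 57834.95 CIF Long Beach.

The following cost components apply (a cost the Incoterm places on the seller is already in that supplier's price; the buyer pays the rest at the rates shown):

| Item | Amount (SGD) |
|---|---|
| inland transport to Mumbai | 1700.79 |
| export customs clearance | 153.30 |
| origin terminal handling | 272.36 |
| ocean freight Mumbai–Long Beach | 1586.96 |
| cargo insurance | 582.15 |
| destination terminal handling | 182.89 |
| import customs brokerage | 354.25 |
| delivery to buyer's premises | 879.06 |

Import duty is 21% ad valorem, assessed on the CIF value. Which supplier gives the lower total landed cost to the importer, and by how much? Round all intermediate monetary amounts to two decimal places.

Supplier B is cheaper by SGD 136.33

Supplier A (FOB):
CIF value = FOB price + freight + insurance = 55778.51 + 1586.96 + 582.15 = 57947.62
Import duty = 57947.62 × 21% = 12169.00
Buyer bears (A): 1586.96 + 582.15 + 182.89 + 354.25 + 879.06 = 3585.31
Landed cost (A) = invoice 55778.51 + 3585.31 + duty 12169.00 = 71532.82
Supplier B (CIF):
The CIF price already equals the CIF value: 57834.95
Import duty = 57834.95 × 21% = 12145.34
Buyer bears (B): 182.89 + 354.25 + 879.06 = 1416.20
Landed cost (B) = invoice 57834.95 + 1416.20 + duty 12145.34 = 71396.49
Difference = |71532.82 − 71396.49| = 136.33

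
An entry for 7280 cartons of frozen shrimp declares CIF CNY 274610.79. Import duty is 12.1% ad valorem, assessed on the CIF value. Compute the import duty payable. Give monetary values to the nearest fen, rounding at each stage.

Import duty = 274610.79 × 12.1% = 33227.91

Import duty: CNY 33227.91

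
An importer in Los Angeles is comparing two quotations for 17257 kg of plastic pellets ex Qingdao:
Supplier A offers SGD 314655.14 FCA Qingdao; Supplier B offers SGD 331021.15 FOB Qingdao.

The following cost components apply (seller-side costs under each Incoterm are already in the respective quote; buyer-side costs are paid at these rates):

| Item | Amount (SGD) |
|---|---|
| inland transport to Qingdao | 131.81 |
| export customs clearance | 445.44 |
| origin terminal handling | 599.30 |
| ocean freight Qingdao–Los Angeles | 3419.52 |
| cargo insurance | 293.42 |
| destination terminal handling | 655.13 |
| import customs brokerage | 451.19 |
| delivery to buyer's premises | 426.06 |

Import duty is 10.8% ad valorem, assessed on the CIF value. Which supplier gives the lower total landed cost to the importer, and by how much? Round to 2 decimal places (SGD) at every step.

Supplier A is cheaper by SGD 17469.51

Supplier A (FCA):
CIF value = FCA price + origin terminal + freight + insurance = 314655.14 + 599.30 + 3419.52 + 293.42 = 318967.38
Import duty = 318967.38 × 10.8% = 34448.48
Buyer bears (A): 599.30 + 3419.52 + 293.42 + 655.13 + 451.19 + 426.06 = 5844.62
Landed cost (A) = invoice 314655.14 + 5844.62 + duty 34448.48 = 354948.24
Supplier B (FOB):
CIF value = FOB price + freight + insurance = 331021.15 + 3419.52 + 293.42 = 334734.09
Import duty = 334734.09 × 10.8% = 36151.28
Buyer bears (B): 3419.52 + 293.42 + 655.13 + 451.19 + 426.06 = 5245.32
Landed cost (B) = invoice 331021.15 + 5245.32 + duty 36151.28 = 372417.75
Difference = |354948.24 − 372417.75| = 17469.51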